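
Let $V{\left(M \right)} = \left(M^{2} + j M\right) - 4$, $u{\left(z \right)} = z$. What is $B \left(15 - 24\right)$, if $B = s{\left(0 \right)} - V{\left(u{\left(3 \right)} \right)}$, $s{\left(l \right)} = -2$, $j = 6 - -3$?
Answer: $306$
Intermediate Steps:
$j = 9$ ($j = 6 + 3 = 9$)
$V{\left(M \right)} = -4 + M^{2} + 9 M$ ($V{\left(M \right)} = \left(M^{2} + 9 M\right) - 4 = -4 + M^{2} + 9 M$)
$B = -34$ ($B = -2 - \left(-4 + 3^{2} + 9 \cdot 3\right) = -2 - \left(-4 + 9 + 27\right) = -2 - 32 = -34$)
$B \left(15 - 24\right) = - 34 \left(15 - 24\right) = \left(-34\right) \left(-9\right) = 306$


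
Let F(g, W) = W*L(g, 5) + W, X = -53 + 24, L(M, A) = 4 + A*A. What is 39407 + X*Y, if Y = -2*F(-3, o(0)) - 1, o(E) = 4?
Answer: 46396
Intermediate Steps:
L(M, A) = 4 + A**2
X = -29
F(g, W) = 30*W (F(g, W) = W*(4 + 5**2) + W = W*(4 + 25) + W = W*29 + W = 29*W + W = 30*W)
Y = -241 (Y = -60*4 - 1 = -2*120 - 1 = -240 - 1 = -241)
39407 + X*Y = 39407 - 29*(-241) = 39407 + 6989 = 46396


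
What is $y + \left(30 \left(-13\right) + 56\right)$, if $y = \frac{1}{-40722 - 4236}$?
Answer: $- \frac{15015973}{44958} \approx -334.0$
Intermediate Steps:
$y = - \frac{1}{44958}$ ($y = \frac{1}{-44958} = - \frac{1}{44958} \approx -2.2243 \cdot 10^{-5}$)
$y + \left(30 \left(-13\right) + 56\right) = - \frac{1}{44958} + \left(30 \left(-13\right) + 56\right) = - \frac{1}{44958} + \left(-390 + 56\right) = - \frac{1}{44958} - 334 = - \frac{15015973}{44958}$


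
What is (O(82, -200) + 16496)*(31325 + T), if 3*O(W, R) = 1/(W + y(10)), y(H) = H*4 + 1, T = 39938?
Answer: 433779662575/369 ≈ 1.1756e+9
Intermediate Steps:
y(H) = 1 + 4*H (y(H) = 4*H + 1 = 1 + 4*H)
O(W, R) = 1/(3*(41 + W)) (O(W, R) = 1/(3*(W + (1 + 4*10))) = 1/(3*(W + (1 + 40))) = 1/(3*(W + 41)) = 1/(3*(41 + W)))
(O(82, -200) + 16496)*(31325 + T) = (1/(3*(41 + 82)) + 16496)*(31325 + 39938) = ((1/3)/123 + 16496)*71263 = ((1/3)*(1/123) + 16496)*71263 = (1/369 + 16496)*71263 = (6087025/369)*71263 = 433779662575/369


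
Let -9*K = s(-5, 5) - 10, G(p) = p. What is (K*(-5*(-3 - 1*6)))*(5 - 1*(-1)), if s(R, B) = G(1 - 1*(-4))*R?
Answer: 1050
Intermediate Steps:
s(R, B) = 5*R (s(R, B) = (1 - 1*(-4))*R = (1 + 4)*R = 5*R)
K = 35/9 (K = -(5*(-5) - 10)/9 = -(-25 - 10)/9 = -⅑*(-35) = 35/9 ≈ 3.8889)
(K*(-5*(-3 - 1*6)))*(5 - 1*(-1)) = (35*(-5*(-3 - 1*6))/9)*(5 - 1*(-1)) = (35*(-5*(-3 - 6))/9)*(5 + 1) = (35*(-5*(-9))/9)*6 = ((35/9)*45)*6 = 175*6 = 1050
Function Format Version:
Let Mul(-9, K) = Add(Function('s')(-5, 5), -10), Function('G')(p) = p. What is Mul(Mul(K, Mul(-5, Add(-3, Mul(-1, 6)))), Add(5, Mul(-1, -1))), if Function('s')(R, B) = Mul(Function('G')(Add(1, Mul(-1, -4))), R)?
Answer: 1050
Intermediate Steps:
Function('s')(R, B) = Mul(5, R) (Function('s')(R, B) = Mul(Add(1, Mul(-1, -4)), R) = Mul(Add(1, 4), R) = Mul(5, R))
K = Rational(35, 9) (K = Mul(Rational(-1, 9), Add(Mul(5, -5), -10)) = Mul(Rational(-1, 9), Add(-25, -10)) = Mul(Rational(-1, 9), -35) = Rational(35, 9) ≈ 3.8889)
Mul(Mul(K, Mul(-5, Add(-3, Mul(-1, 6)))), Add(5, Mul(-1, -1))) = Mul(Mul(Rational(35, 9), Mul(-5, Add(-3, Mul(-1, 6)))), Add(5, Mul(-1, -1))) = Mul(Mul(Rational(35, 9), Mul(-5, Add(-3, -6))), Add(5, 1)) = Mul(Mul(Rational(35, 9), Mul(-5, -9)), 6) = Mul(Mul(Rational(35, 9), 45), 6) = Mul(175, 6) = 1050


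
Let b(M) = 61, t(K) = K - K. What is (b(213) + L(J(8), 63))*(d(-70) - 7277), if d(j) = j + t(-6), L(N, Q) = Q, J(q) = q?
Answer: -911028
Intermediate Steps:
t(K) = 0
d(j) = j (d(j) = j + 0 = j)
(b(213) + L(J(8), 63))*(d(-70) - 7277) = (61 + 63)*(-70 - 7277) = 124*(-7347) = -911028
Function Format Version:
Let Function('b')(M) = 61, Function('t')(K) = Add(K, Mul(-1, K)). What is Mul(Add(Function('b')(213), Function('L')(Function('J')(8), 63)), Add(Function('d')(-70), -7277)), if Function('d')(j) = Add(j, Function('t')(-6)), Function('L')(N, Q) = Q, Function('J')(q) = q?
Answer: -911028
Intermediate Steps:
Function('t')(K) = 0
Function('d')(j) = j (Function('d')(j) = Add(j, 0) = j)
Mul(Add(Function('b')(213), Function('L')(Function('J')(8), 63)), Add(Function('d')(-70), -7277)) = Mul(Add(61, 63), Add(-70, -7277)) = Mul(124, -7347) = -911028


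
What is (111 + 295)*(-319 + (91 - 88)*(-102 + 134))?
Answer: -90538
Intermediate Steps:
(111 + 295)*(-319 + (91 - 88)*(-102 + 134)) = 406*(-319 + 3*32) = 406*(-319 + 96) = 406*(-223) = -90538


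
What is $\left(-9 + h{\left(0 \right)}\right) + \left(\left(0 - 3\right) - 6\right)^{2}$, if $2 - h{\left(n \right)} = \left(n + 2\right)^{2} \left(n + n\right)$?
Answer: $74$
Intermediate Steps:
$h{\left(n \right)} = 2 - 2 n \left(2 + n\right)^{2}$ ($h{\left(n \right)} = 2 - \left(n + 2\right)^{2} \left(n + n\right) = 2 - \left(2 + n\right)^{2} \cdot 2 n = 2 - 2 n \left(2 + n\right)^{2}$)
$\left(-9 + h{\left(0 \right)}\right) + \left(\left(0 - 3\right) - 6\right)^{2} = \left(-9 + \left(2 - 0 \left(2 + 0\right)^{2}\right)\right) + \left(\left(0 - 3\right) - 6\right)^{2} = \left(-9 + \left(2 - 0 \cdot 2^{2}\right)\right) + \left(\left(0 - 3\right) - 6\right)^{2} = \left(-9 + \left(2 - 0 \cdot 4\right)\right) + \left(-3 - 6\right)^{2} = \left(-9 + \left(2 + 0\right)\right) + \left(-9\right)^{2} = \left(-9 + 2\right) + 81 = -7 + 81 = 74$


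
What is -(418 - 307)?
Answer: -111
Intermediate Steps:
-(418 - 307) = -1*111 = -111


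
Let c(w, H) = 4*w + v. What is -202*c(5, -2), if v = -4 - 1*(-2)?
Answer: -3636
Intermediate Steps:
v = -2 (v = -4 + 2 = -2)
c(w, H) = -2 + 4*w (c(w, H) = 4*w - 2 = -2 + 4*w)
-202*c(5, -2) = -202*(-2 + 4*5) = -202*(-2 + 20) = -202*18 = -3636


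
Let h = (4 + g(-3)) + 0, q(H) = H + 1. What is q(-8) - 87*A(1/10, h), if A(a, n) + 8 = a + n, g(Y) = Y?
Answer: 5933/10 ≈ 593.30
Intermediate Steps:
q(H) = 1 + H
h = 1 (h = (4 - 3) + 0 = 1 + 0 = 1)
A(a, n) = -8 + a + n (A(a, n) = -8 + (a + n) = -8 + a + n)
q(-8) - 87*A(1/10, h) = (1 - 8) - 87*(-8 + 1/10 + 1) = -7 - 87*(-8 + ⅒ + 1) = -7 - 87*(-69/10) = -7 + 6003/10 = 5933/10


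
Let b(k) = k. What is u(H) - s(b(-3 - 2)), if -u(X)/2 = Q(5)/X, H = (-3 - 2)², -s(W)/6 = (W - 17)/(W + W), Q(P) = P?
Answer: 64/5 ≈ 12.800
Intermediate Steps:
s(W) = -3*(-17 + W)/W (s(W) = -6*(W - 17)/(W + W) = -6*(-17 + W)/(2*W) = -6*(-17 + W)*1/(2*W) = -3*(-17 + W)/W)
H = 25 (H = (-5)² = 25)
u(X) = -10/X
u(H) - s(b(-3 - 2)) = -10/25 - (-3 + 51/(-3 - 2)) = -10*1/25 - (-3 + 51/(-5)) = -⅖ - (-3 + 51*(-⅕)) = -⅖ - (-3 - 51/5) = -⅖ - 1*(-66/5) = -⅖ + 66/5 = 64/5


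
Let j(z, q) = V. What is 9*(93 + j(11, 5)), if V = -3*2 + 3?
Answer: 810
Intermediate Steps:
V = -3 (V = -6 + 3 = -3)
j(z, q) = -3
9*(93 + j(11, 5)) = 9*(93 - 3) = 9*90 = 810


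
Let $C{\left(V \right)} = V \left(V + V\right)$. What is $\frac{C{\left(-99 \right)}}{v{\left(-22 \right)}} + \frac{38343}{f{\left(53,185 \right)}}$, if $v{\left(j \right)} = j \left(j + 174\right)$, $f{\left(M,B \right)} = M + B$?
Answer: $\frac{2808039}{18088} \approx 155.24$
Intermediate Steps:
$f{\left(M,B \right)} = B + M$
$C{\left(V \right)} = 2 V^{2}$ ($C{\left(V \right)} = V 2 V = 2 V^{2}$)
$v{\left(j \right)} = j \left(174 + j\right)$
$\frac{C{\left(-99 \right)}}{v{\left(-22 \right)}} + \frac{38343}{f{\left(53,185 \right)}} = \frac{2 \left(-99\right)^{2}}{\left(-22\right) \left(174 - 22\right)} + \frac{38343}{185 + 53} = \frac{2 \cdot 9801}{\left(-22\right) 152} + \frac{38343}{238} = \frac{19602}{-3344} + 38343 \cdot \frac{1}{238} = 19602 \left(- \frac{1}{3344}\right) + \frac{38343}{238} = - \frac{891}{152} + \frac{38343}{238} = \frac{2808039}{18088}$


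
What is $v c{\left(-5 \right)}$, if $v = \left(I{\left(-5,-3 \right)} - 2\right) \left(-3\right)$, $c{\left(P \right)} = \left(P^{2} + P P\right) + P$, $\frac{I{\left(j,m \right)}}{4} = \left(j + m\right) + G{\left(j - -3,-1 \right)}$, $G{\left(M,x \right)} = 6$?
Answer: $1350$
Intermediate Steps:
$I{\left(j,m \right)} = 24 + 4 j + 4 m$ ($I{\left(j,m \right)} = 4 \left(\left(j + m\right) + 6\right) = 4 \left(6 + j + m\right) = 24 + 4 j + 4 m$)
$c{\left(P \right)} = P + 2 P^{2}$ ($c{\left(P \right)} = \left(P^{2} + P^{2}\right) + P = 2 P^{2} + P = P + 2 P^{2}$)
$v = 30$ ($v = \left(\left(24 + 4 \left(-5\right) + 4 \left(-3\right)\right) - 2\right) \left(-3\right) = \left(\left(24 - 20 - 12\right) - 2\right) \left(-3\right) = \left(-8 - 2\right) \left(-3\right) = \left(-10\right) \left(-3\right) = 30$)
$v c{\left(-5 \right)} = 30 \left(- 5 \left(1 + 2 \left(-5\right)\right)\right) = 30 \left(- 5 \left(1 - 10\right)\right) = 30 \left(\left(-5\right) \left(-9\right)\right) = 30 \cdot 45 = 1350$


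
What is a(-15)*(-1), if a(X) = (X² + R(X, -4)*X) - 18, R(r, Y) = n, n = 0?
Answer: -207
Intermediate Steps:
R(r, Y) = 0
a(X) = -18 + X² (a(X) = (X² + 0*X) - 18 = (X² + 0) - 18 = X² - 18 = -18 + X²)
a(-15)*(-1) = (-18 + (-15)²)*(-1) = (-18 + 225)*(-1) = 207*(-1) = -207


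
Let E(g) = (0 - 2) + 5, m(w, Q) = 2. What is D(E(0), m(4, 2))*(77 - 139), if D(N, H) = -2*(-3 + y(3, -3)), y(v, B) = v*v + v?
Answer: 1116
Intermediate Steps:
y(v, B) = v + v² (y(v, B) = v² + v = v + v²)
E(g) = 3 (E(g) = -2 + 5 = 3)
D(N, H) = -18 (D(N, H) = -2*(-3 + 3*(1 + 3)) = -2*(-3 + 3*4) = -2*(-3 + 12) = -2*9 = -18)
D(E(0), m(4, 2))*(77 - 139) = -18*(77 - 139) = -18*(-62) = 1116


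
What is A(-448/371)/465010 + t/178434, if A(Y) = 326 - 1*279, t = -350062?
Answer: -81386972111/41486797170 ≈ -1.9618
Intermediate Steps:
A(Y) = 47 (A(Y) = 326 - 279 = 47)
A(-448/371)/465010 + t/178434 = 47/465010 - 350062/178434 = 47*(1/465010) - 350062*1/178434 = 47/465010 - 175031/89217 = -81386972111/41486797170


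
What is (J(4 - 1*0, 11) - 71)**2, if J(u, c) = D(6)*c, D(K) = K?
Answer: 25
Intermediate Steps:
J(u, c) = 6*c
(J(4 - 1*0, 11) - 71)**2 = (6*11 - 71)**2 = (66 - 71)**2 = (-5)**2 = 25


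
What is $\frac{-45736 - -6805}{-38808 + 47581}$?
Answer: $- \frac{38931}{8773} \approx -4.4376$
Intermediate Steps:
$\frac{-45736 - -6805}{-38808 + 47581} = \frac{-45736 + 6805}{8773} = \left(-38931\right) \frac{1}{8773} = - \frac{38931}{8773}$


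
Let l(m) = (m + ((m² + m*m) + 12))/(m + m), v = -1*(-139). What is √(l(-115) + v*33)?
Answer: √236592490/230 ≈ 66.876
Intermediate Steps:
v = 139
l(m) = (12 + m + 2*m²)/(2*m) (l(m) = (m + ((m² + m²) + 12))/((2*m)) = (m + (2*m² + 12))*(1/(2*m)) = (m + (12 + 2*m²))*(1/(2*m)) = (12 + m + 2*m²)*(1/(2*m)) = (12 + m + 2*m²)/(2*m))
√(l(-115) + v*33) = √((½ - 115 + 6/(-115)) + 139*33) = √((½ - 115 + 6*(-1/115)) + 4587) = √((½ - 115 - 6/115) + 4587) = √(-26347/230 + 4587) = √(1028663/230) = √236592490/230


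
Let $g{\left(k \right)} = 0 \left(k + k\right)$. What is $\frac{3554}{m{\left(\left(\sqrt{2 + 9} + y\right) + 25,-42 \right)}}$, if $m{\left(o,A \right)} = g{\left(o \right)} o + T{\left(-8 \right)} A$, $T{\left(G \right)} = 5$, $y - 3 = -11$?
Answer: $- \frac{1777}{105} \approx -16.924$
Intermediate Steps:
$g{\left(k \right)} = 0$ ($g{\left(k \right)} = 0 \cdot 2 k = 0$)
$y = -8$ ($y = 3 - 11 = -8$)
$m{\left(o,A \right)} = 5 A$ ($m{\left(o,A \right)} = 0 o + 5 A = 0 + 5 A = 5 A$)
$\frac{3554}{m{\left(\left(\sqrt{2 + 9} + y\right) + 25,-42 \right)}} = \frac{3554}{5 \left(-42\right)} = \frac{3554}{-210} = 3554 \left(- \frac{1}{210}\right) = - \frac{1777}{105}$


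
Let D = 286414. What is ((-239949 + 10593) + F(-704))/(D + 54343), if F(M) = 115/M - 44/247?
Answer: -39882315509/59253553216 ≈ -0.67308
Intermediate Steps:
F(M) = -44/247 + 115/M (F(M) = 115/M - 44*1/247 = 115/M - 44/247 = -44/247 + 115/M)
((-239949 + 10593) + F(-704))/(D + 54343) = ((-239949 + 10593) + (-44/247 + 115/(-704)))/(286414 + 54343) = (-229356 + (-44/247 + 115*(-1/704)))/340757 = (-229356 + (-44/247 - 115/704))*(1/340757) = (-229356 - 59381/173888)*(1/340757) = -39882315509/173888*1/340757 = -39882315509/59253553216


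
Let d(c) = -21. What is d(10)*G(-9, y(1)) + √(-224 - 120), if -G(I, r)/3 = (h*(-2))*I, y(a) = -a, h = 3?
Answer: 3402 + 2*I*√86 ≈ 3402.0 + 18.547*I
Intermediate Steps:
G(I, r) = 18*I (G(I, r) = -3*3*(-2)*I = -(-18)*I = 18*I)
d(10)*G(-9, y(1)) + √(-224 - 120) = -378*(-9) + √(-224 - 120) = -21*(-162) + √(-344) = 3402 + 2*I*√86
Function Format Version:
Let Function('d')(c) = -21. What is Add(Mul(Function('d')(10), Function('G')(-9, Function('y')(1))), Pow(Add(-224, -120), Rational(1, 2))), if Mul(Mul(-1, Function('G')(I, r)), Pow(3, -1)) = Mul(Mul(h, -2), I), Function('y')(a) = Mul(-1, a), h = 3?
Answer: Add(3402, Mul(2, I, Pow(86, Rational(1, 2)))) ≈ Add(3402.0, Mul(18.547, I))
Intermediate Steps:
Function('G')(I, r) = Mul(18, I) (Function('G')(I, r) = Mul(-3, Mul(Mul(3, -2), I)) = Mul(-3, Mul(-6, I)) = Mul(18, I))
Add(Mul(Function('d')(10), Function('G')(-9, Function('y')(1))), Pow(Add(-224, -120), Rational(1, 2))) = Add(Mul(-21, Mul(18, -9)), Pow(Add(-224, -120), Rational(1, 2))) = Add(Mul(-21, -162), Pow(-344, Rational(1, 2))) = Add(3402, Mul(2, I, Pow(86, Rational(1, 2))))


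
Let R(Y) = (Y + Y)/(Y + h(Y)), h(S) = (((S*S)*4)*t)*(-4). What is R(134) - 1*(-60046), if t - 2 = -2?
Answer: 60048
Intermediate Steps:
t = 0 (t = 2 - 2 = 0)
h(S) = 0 (h(S) = (((S*S)*4)*0)*(-4) = ((S**2*4)*0)*(-4) = ((4*S**2)*0)*(-4) = 0*(-4) = 0)
R(Y) = 2 (R(Y) = (Y + Y)/(Y + 0) = (2*Y)/Y = 2)
R(134) - 1*(-60046) = 2 - 1*(-60046) = 2 + 60046 = 60048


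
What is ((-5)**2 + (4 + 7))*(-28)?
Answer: -1008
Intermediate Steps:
((-5)**2 + (4 + 7))*(-28) = (25 + 11)*(-28) = 36*(-28) = -1008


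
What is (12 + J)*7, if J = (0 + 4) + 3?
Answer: 133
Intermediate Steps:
J = 7 (J = 4 + 3 = 7)
(12 + J)*7 = (12 + 7)*7 = 19*7 = 133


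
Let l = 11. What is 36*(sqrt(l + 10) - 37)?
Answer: -1332 + 36*sqrt(21) ≈ -1167.0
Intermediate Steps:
36*(sqrt(l + 10) - 37) = 36*(sqrt(11 + 10) - 37) = 36*(sqrt(21) - 37) = 36*(-37 + sqrt(21)) = -1332 + 36*sqrt(21)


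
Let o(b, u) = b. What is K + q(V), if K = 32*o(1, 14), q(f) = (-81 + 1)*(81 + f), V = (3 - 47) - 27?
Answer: -768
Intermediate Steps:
V = -71 (V = -44 - 27 = -71)
q(f) = -6480 - 80*f (q(f) = -80*(81 + f) = -6480 - 80*f)
K = 32 (K = 32*1 = 32)
K + q(V) = 32 + (-6480 - 80*(-71)) = 32 + (-6480 + 5680) = 32 - 800 = -768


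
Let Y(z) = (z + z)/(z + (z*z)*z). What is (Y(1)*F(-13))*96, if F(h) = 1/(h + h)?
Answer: -48/13 ≈ -3.6923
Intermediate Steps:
Y(z) = 2*z/(z + z³) (Y(z) = (2*z)/(z + z²*z) = (2*z)/(z + z³) = 2*z/(z + z³))
F(h) = 1/(2*h)
(Y(1)*F(-13))*96 = ((2/(1 + 1²))*((½)/(-13)))*96 = ((2/(1 + 1))*((½)*(-1/13)))*96 = ((2/2)*(-1/26))*96 = ((2*(½))*(-1/26))*96 = (1*(-1/26))*96 = -1/26*96 = -48/13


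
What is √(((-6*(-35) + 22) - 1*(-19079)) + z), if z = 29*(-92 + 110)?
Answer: √19833 ≈ 140.83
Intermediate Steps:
z = 522 (z = 29*18 = 522)
√(((-6*(-35) + 22) - 1*(-19079)) + z) = √(((-6*(-35) + 22) - 1*(-19079)) + 522) = √(((210 + 22) + 19079) + 522) = √((232 + 19079) + 522) = √(19311 + 522) = √19833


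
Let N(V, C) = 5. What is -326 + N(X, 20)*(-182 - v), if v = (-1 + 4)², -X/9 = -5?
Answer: -1281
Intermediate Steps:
X = 45 (X = -9*(-5) = 45)
v = 9 (v = 3² = 9)
-326 + N(X, 20)*(-182 - v) = -326 + 5*(-182 - 1*9) = -326 + 5*(-182 - 9) = -326 + 5*(-191) = -326 - 955 = -1281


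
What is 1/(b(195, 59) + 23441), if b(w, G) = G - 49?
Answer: 1/23451 ≈ 4.2642e-5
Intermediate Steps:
b(w, G) = -49 + G
1/(b(195, 59) + 23441) = 1/((-49 + 59) + 23441) = 1/(10 + 23441) = 1/23451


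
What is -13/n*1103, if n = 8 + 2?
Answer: -14339/10 ≈ -1433.9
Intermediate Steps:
n = 10
-13/n*1103 = -13/10*1103 = -14339/10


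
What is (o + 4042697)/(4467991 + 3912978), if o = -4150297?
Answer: -107600/8380969 ≈ -0.012839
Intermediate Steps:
(o + 4042697)/(4467991 + 3912978) = (-4150297 + 4042697)/(4467991 + 3912978) = -107600/8380969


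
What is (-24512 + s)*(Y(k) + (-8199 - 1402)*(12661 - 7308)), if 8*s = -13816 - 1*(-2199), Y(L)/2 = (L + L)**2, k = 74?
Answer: 10666134210985/8 ≈ 1.3333e+12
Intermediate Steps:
Y(L) = 8*L**2 (Y(L) = 2*(L + L)**2 = 2*(2*L)**2 = 2*(4*L**2) = 8*L**2)
s = -11617/8 (s = (-13816 - 1*(-2199))/8 = (-13816 + 2199)/8 = (1/8)*(-11617) = -11617/8 ≈ -1452.1)
(-24512 + s)*(Y(k) + (-8199 - 1402)*(12661 - 7308)) = (-24512 - 11617/8)*(8*74**2 + (-8199 - 1402)*(12661 - 7308)) = -207713*(8*5476 - 9601*5353)/8 = -207713*(43808 - 51394153)/8 = -207713/8*(-51350345) = 10666134210985/8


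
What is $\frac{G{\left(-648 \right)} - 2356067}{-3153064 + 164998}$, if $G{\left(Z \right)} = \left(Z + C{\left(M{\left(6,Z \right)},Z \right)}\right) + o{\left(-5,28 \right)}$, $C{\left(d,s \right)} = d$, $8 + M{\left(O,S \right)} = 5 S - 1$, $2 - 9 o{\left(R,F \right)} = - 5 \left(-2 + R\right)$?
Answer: $\frac{7079903}{8964198} \approx 0.7898$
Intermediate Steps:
$o{\left(R,F \right)} = - \frac{8}{9} + \frac{5 R}{9}$ ($o{\left(R,F \right)} = \frac{2}{9} - \frac{\left(-5\right) \left(-2 + R\right)}{9} = \frac{2}{9} - \frac{10 - 5 R}{9} = \frac{2}{9} + \left(- \frac{10}{9} + \frac{5 R}{9}\right) = - \frac{8}{9} + \frac{5 R}{9}$)
$M{\left(O,S \right)} = -9 + 5 S$ ($M{\left(O,S \right)} = -8 + \left(5 S - 1\right) = -8 + \left(-1 + 5 S\right) = -9 + 5 S$)
$G{\left(Z \right)} = - \frac{38}{3} + 6 Z$ ($G{\left(Z \right)} = \left(Z + \left(-9 + 5 Z\right)\right) + \left(- \frac{8}{9} + \frac{5}{9} \left(-5\right)\right) = \left(-9 + 6 Z\right) - \frac{11}{3} = - \frac{38}{3} + 6 Z$)
$\frac{G{\left(-648 \right)} - 2356067}{-3153064 + 164998} = \frac{\left(- \frac{38}{3} + 6 \left(-648\right)\right) - 2356067}{-3153064 + 164998} = \frac{\left(- \frac{38}{3} - 3888\right) - 2356067}{-2988066} = \left(- \frac{11702}{3} - 2356067\right) \left(- \frac{1}{2988066}\right) = \left(- \frac{7079903}{3}\right) \left(- \frac{1}{2988066}\right) = \frac{7079903}{8964198}$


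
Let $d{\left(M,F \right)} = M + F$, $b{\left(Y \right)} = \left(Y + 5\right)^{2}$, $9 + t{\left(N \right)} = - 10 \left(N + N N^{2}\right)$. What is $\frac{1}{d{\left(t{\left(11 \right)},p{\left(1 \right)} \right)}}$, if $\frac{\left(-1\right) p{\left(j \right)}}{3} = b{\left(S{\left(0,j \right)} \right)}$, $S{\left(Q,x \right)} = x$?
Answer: $- \frac{1}{13537} \approx -7.3872 \cdot 10^{-5}$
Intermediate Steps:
$t{\left(N \right)} = -9 - 10 N - 10 N^{3}$ ($t{\left(N \right)} = -9 - 10 \left(N + N N^{2}\right) = -9 - 10 \left(N + N^{3}\right) = -9 - \left(10 N + 10 N^{3}\right) = -9 - 10 N - 10 N^{3}$)
$b{\left(Y \right)} = \left(5 + Y\right)^{2}$
$p{\left(j \right)} = - 3 \left(5 + j\right)^{2}$
$d{\left(M,F \right)} = F + M$
$\frac{1}{d{\left(t{\left(11 \right)},p{\left(1 \right)} \right)}} = \frac{1}{- 3 \left(5 + 1\right)^{2} - \left(119 + 13310\right)} = \frac{1}{- 3 \cdot 6^{2} - 13429} = \frac{1}{\left(-3\right) 36 - 13429} = \frac{1}{-108 - 13429} = \frac{1}{-13537} = - \frac{1}{13537}$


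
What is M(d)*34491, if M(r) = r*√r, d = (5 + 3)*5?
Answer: 2759280*√10 ≈ 8.7256e+6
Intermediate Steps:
d = 40 (d = 8*5 = 40)
M(r) = r^(3/2)
M(d)*34491 = 40^(3/2)*34491 = (80*√10)*34491 = 2759280*√10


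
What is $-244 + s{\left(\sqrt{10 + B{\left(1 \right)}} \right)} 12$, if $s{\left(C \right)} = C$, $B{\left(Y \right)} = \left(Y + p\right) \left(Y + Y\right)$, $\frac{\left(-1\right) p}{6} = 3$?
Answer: $-244 + 24 i \sqrt{6} \approx -244.0 + 58.788 i$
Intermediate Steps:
$p = -18$ ($p = \left(-6\right) 3 = -18$)
$B{\left(Y \right)} = 2 Y \left(-18 + Y\right)$ ($B{\left(Y \right)} = \left(Y - 18\right) \left(Y + Y\right) = \left(-18 + Y\right) 2 Y = 2 Y \left(-18 + Y\right)$)
$-244 + s{\left(\sqrt{10 + B{\left(1 \right)}} \right)} 12 = -244 + \sqrt{10 + 2 \cdot 1 \left(-18 + 1\right)} 12 = -244 + \sqrt{10 + 2 \cdot 1 \left(-17\right)} 12 = -244 + \sqrt{10 - 34} \cdot 12 = -244 + \sqrt{-24} \cdot 12 = -244 + 2 i \sqrt{6} \cdot 12 = -244 + 24 i \sqrt{6}$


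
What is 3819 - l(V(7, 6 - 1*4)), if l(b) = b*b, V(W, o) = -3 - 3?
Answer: 3783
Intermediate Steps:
V(W, o) = -6
l(b) = b²
3819 - l(V(7, 6 - 1*4)) = 3819 - 1*(-6)² = 3819 - 1*36 = 3819 - 36 = 3783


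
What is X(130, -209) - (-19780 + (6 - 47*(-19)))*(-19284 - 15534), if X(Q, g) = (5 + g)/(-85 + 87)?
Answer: -657398760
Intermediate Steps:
X(Q, g) = 5/2 + g/2 (X(Q, g) = (5 + g)/2 = (5 + g)*(½) = 5/2 + g/2)
X(130, -209) - (-19780 + (6 - 47*(-19)))*(-19284 - 15534) = (5/2 + (½)*(-209)) - (-19780 + (6 - 47*(-19)))*(-19284 - 15534) = (5/2 - 209/2) - (-19780 + (6 + 893))*(-34818) = -102 - (-19780 + 899)*(-34818) = -102 - (-18881)*(-34818) = -102 - 1*657398658 = -102 - 657398658 = -657398760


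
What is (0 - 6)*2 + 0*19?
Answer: -12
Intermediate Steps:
(0 - 6)*2 + 0*19 = -6*2 + 0 = -12 + 0 = -12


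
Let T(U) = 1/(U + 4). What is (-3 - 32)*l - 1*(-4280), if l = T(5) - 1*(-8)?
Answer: 35965/9 ≈ 3996.1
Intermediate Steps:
T(U) = 1/(4 + U)
l = 73/9 (l = 1/(4 + 5) - 1*(-8) = 1/9 + 8 = ⅑ + 8 = 73/9 ≈ 8.1111)
(-3 - 32)*l - 1*(-4280) = (-3 - 32)*(73/9) - 1*(-4280) = -35*73/9 + 4280 = -2555/9 + 4280 = 35965/9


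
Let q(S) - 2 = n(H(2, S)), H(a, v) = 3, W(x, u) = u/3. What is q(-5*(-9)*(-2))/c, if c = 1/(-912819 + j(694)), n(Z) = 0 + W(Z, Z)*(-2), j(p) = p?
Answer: 0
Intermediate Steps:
W(x, u) = u/3 (W(x, u) = u*(1/3) = u/3)
n(Z) = -2*Z/3 (n(Z) = 0 + (Z/3)*(-2) = 0 - 2*Z/3 = -2*Z/3)
q(S) = 0 (q(S) = 2 - 2/3*3 = 2 - 2 = 0)
c = -1/912125 (c = 1/(-912819 + 694) = 1/(-912125) = -1/912125 ≈ -1.0963e-6)
q(-5*(-9)*(-2))/c = 0/(-1/912125) = 0*(-912125) = 0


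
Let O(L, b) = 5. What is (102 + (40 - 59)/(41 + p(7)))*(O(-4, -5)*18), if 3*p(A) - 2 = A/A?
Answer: 63975/7 ≈ 9139.3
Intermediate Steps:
p(A) = 1 (p(A) = 2/3 + (A/A)/3 = 2/3 + (1/3)*1 = 2/3 + 1/3 = 1)
(102 + (40 - 59)/(41 + p(7)))*(O(-4, -5)*18) = (102 + (40 - 59)/(41 + 1))*(5*18) = (102 - 19/42)*90 = (4265/42)*90 = 63975/7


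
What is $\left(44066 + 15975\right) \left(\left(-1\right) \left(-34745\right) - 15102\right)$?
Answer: $1179385363$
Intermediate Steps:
$\left(44066 + 15975\right) \left(\left(-1\right) \left(-34745\right) - 15102\right) = 60041 \left(34745 - 15102\right) = 60041 \cdot 19643 = 1179385363$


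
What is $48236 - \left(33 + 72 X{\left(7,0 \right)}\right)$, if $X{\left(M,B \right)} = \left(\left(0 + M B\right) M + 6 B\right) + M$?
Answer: $47699$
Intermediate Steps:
$X{\left(M,B \right)} = M + 6 B + B M^{2}$ ($X{\left(M,B \right)} = \left(\left(0 + B M\right) M + 6 B\right) + M = \left(B M M + 6 B\right) + M = \left(B M^{2} + 6 B\right) + M = \left(6 B + B M^{2}\right) + M = M + 6 B + B M^{2}$)
$48236 - \left(33 + 72 X{\left(7,0 \right)}\right) = 48236 - \left(33 + 72 \left(7 + 6 \cdot 0 + 0 \cdot 7^{2}\right)\right) = 48236 - \left(33 + 72 \left(7 + 0 + 0 \cdot 49\right)\right) = 48236 - \left(33 + 72 \left(7 + 0 + 0\right)\right) = 48236 - 537 = 47699$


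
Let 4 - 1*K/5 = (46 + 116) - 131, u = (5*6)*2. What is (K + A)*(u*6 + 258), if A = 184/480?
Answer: -831931/10 ≈ -83193.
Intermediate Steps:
u = 60 (u = 30*2 = 60)
A = 23/60 (A = 184*(1/480) = 23/60 ≈ 0.38333)
K = -135 (K = 20 - 5*((46 + 116) - 131) = 20 - 5*(162 - 131) = 20 - 5*31 = 20 - 155 = -135)
(K + A)*(u*6 + 258) = (-135 + 23/60)*(60*6 + 258) = -8077*(360 + 258)/60 = -8077/60*618 = -831931/10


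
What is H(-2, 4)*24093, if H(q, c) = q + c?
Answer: 48186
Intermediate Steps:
H(q, c) = c + q
H(-2, 4)*24093 = (4 - 2)*24093 = 2*24093 = 48186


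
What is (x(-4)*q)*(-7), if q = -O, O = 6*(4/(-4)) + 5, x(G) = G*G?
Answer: -112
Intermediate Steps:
x(G) = G**2
O = -1 (O = 6*(4*(-1/4)) + 5 = 6*(-1) + 5 = -6 + 5 = -1)
q = 1 (q = -1*(-1) = 1)
(x(-4)*q)*(-7) = ((-4)**2*1)*(-7) = (16*1)*(-7) = 16*(-7) = -112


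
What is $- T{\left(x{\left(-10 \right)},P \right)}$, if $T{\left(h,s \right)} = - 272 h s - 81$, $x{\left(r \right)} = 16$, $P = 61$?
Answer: $265553$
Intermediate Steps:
$T{\left(h,s \right)} = -81 - 272 h s$ ($T{\left(h,s \right)} = - 272 h s - 81 = -81 - 272 h s$)
$- T{\left(x{\left(-10 \right)},P \right)} = - (-81 - 4352 \cdot 61) = - (-81 - 265472) = \left(-1\right) \left(-265553\right) = 265553$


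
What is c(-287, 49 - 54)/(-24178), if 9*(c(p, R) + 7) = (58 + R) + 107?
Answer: -97/217602 ≈ -0.00044577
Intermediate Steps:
c(p, R) = 34/3 + R/9 (c(p, R) = -7 + ((58 + R) + 107)/9 = -7 + (165 + R)/9 = -7 + (55/3 + R/9) = 34/3 + R/9)
c(-287, 49 - 54)/(-24178) = (34/3 + (49 - 54)/9)/(-24178) = (34/3 + (⅑)*(-5))*(-1/24178) = (34/3 - 5/9)*(-1/24178) = (97/9)*(-1/24178) = -97/217602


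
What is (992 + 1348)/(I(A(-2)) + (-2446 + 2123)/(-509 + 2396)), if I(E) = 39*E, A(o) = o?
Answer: -259740/8677 ≈ -29.934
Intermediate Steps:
(992 + 1348)/(I(A(-2)) + (-2446 + 2123)/(-509 + 2396)) = (992 + 1348)/(39*(-2) + (-2446 + 2123)/(-509 + 2396)) = 2340/(-78 - 323/1887) = 2340/(-78 - 323*1/1887) = 2340/(-78 - 19/111) = 2340/(-8677/111) = 2340*(-111/8677) = -259740/8677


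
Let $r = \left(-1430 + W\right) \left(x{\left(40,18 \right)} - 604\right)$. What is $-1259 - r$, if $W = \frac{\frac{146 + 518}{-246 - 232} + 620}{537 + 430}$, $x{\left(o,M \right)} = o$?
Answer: $- \frac{186604841755}{231113} \approx -8.0742 \cdot 10^{5}$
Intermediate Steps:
$W = \frac{147848}{231113}$ ($W = \frac{\frac{664}{-478} + 620}{967} = \left(664 \left(- \frac{1}{478}\right) + 620\right) \frac{1}{967} = \left(- \frac{332}{239} + 620\right) \frac{1}{967} = \frac{147848}{239} \cdot \frac{1}{967} = \frac{147848}{231113} \approx 0.63972$)
$r = \frac{186313870488}{231113}$ ($r = \left(-1430 + \frac{147848}{231113}\right) \left(40 - 604\right) = \left(- \frac{330343742}{231113}\right) \left(-564\right) = \frac{186313870488}{231113} \approx 8.0616 \cdot 10^{5}$)
$-1259 - r = -1259 - \frac{186313870488}{231113} = - \frac{186604841755}{231113}$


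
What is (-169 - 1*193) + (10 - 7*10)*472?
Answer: -28682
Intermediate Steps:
(-169 - 1*193) + (10 - 7*10)*472 = (-169 - 193) + (10 - 70)*472 = -362 - 60*472 = -362 - 28320 = -28682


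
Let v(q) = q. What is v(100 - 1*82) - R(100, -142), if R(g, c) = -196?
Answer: 214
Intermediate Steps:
v(100 - 1*82) - R(100, -142) = (100 - 1*82) - 1*(-196) = (100 - 82) + 196 = 18 + 196 = 214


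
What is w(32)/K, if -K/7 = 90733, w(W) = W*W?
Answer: -1024/635131 ≈ -0.0016123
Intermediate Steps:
w(W) = W²
K = -635131 (K = -7*90733 = -635131)
w(32)/K = 32²/(-635131) = 1024*(-1/635131) = -1024/635131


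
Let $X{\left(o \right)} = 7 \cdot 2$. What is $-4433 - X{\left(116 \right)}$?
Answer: $-4447$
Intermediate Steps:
$X{\left(o \right)} = 14$
$-4433 - X{\left(116 \right)} = -4433 - 14 = -4447$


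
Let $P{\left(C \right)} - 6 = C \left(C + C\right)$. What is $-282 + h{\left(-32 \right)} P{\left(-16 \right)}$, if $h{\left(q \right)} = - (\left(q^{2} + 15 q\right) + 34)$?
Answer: $-299686$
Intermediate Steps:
$P{\left(C \right)} = 6 + 2 C^{2}$ ($P{\left(C \right)} = 6 + C \left(C + C\right) = 6 + C 2 C = 6 + 2 C^{2}$)
$h{\left(q \right)} = -34 - q^{2} - 15 q$ ($h{\left(q \right)} = - (34 + q^{2} + 15 q) = -34 - q^{2} - 15 q$)
$-282 + h{\left(-32 \right)} P{\left(-16 \right)} = -282 + \left(-34 - \left(-32\right)^{2} - -480\right) \left(6 + 2 \left(-16\right)^{2}\right) = -282 + \left(-34 - 1024 + 480\right) \left(6 + 2 \cdot 256\right) = -282 + \left(-34 - 1024 + 480\right) \left(6 + 512\right) = -282 - 299404 = -299686$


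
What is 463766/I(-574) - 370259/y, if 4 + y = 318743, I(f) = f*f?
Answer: 12914428395/52508425382 ≈ 0.24595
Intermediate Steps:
I(f) = f**2
y = 318739 (y = -4 + 318743 = 318739)
463766/I(-574) - 370259/y = 463766/((-574)**2) - 370259/318739 = 463766/329476 - 370259*1/318739 = 463766*(1/329476) - 370259/318739 = 231883/164738 - 370259/318739 = 12914428395/52508425382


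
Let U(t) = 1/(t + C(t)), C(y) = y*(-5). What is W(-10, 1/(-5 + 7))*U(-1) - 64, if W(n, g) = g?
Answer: -511/8 ≈ -63.875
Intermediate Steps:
C(y) = -5*y
U(t) = -1/(4*t) (U(t) = 1/(t - 5*t) = 1/(-4*t) = -1/(4*t))
W(-10, 1/(-5 + 7))*U(-1) - 64 = (-¼/(-1))/(-5 + 7) - 64 = (-¼*(-1))/2 - 64 = (½)*(¼) - 64 = ⅛ - 64 = -511/8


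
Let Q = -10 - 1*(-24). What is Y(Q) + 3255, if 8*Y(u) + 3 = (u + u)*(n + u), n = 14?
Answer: 26821/8 ≈ 3352.6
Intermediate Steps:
Q = 14 (Q = -10 + 24 = 14)
Y(u) = -3/8 + u*(14 + u)/4 (Y(u) = -3/8 + ((u + u)*(14 + u))/8 = -3/8 + ((2*u)*(14 + u))/8 = -3/8 + (2*u*(14 + u))/8 = -3/8 + u*(14 + u)/4)
Y(Q) + 3255 = (-3/8 + (¼)*14² + (7/2)*14) + 3255 = (-3/8 + (¼)*196 + 49) + 3255 = (-3/8 + 49 + 49) + 3255 = 781/8 + 3255 = 26821/8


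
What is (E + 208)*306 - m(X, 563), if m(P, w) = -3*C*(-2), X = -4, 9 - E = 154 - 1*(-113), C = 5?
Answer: -15330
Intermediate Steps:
E = -258 (E = 9 - (154 - 1*(-113)) = 9 - (154 + 113) = 9 - 1*267 = 9 - 267 = -258)
m(P, w) = 30 (m(P, w) = -3*5*(-2) = -15*(-2) = 30)
(E + 208)*306 - m(X, 563) = (-258 + 208)*306 - 1*30 = -50*306 - 30 = -15300 - 30 = -15330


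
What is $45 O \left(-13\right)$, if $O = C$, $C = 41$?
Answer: $-23985$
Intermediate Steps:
$O = 41$
$45 O \left(-13\right) = 45 \cdot 41 \left(-13\right) = 1845 \left(-13\right) = -23985$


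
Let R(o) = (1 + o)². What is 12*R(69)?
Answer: 58800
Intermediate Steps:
12*R(69) = 12*(1 + 69)² = 12*70² = 12*4900 = 58800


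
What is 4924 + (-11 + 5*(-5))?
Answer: 4888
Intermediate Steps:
4924 + (-11 + 5*(-5)) = 4924 + (-11 - 25) = 4924 - 36 = 4888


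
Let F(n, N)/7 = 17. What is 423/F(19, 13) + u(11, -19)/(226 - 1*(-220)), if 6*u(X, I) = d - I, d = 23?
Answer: 189491/53074 ≈ 3.5703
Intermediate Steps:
u(X, I) = 23/6 - I/6 (u(X, I) = (23 - I)/6 = 23/6 - I/6)
F(n, N) = 119 (F(n, N) = 7*17 = 119)
423/F(19, 13) + u(11, -19)/(226 - 1*(-220)) = 423/119 + (23/6 - 1/6*(-19))/(226 - 1*(-220)) = 423*(1/119) + (23/6 + 19/6)/(226 + 220) = 423/119 + 7/446 = 189491/53074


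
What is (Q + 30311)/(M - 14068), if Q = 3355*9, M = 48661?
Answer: 60506/34593 ≈ 1.7491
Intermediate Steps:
Q = 30195
(Q + 30311)/(M - 14068) = (30195 + 30311)/(48661 - 14068) = 60506/34593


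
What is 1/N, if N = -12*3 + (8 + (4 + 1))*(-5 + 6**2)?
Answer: 1/367 ≈ 0.0027248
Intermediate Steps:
N = 367 (N = -36 + (8 + 5)*(-5 + 36) = -36 + 13*31 = -36 + 403 = 367)
1/N = 1/367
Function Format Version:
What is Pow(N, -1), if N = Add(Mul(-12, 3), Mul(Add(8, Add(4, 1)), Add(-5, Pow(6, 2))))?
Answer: Rational(1, 367) ≈ 0.0027248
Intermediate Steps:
N = 367 (N = Add(-36, Mul(Add(8, 5), Add(-5, 36))) = Add(-36, Mul(13, 31)) = Add(-36, 403) = 367)
Pow(N, -1) = Pow(367, -1) = Rational(1, 367)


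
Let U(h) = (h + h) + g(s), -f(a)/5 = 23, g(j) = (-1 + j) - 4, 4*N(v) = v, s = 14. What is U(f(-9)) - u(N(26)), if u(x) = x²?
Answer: -1053/4 ≈ -263.25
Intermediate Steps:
N(v) = v/4
g(j) = -5 + j
f(a) = -115 (f(a) = -5*23 = -115)
U(h) = 9 + 2*h (U(h) = (h + h) + (-5 + 14) = 2*h + 9 = 9 + 2*h)
U(f(-9)) - u(N(26)) = (9 + 2*(-115)) - ((¼)*26)² = (9 - 230) - (13/2)² = -221 - 1*169/4 = -221 - 169/4 = -1053/4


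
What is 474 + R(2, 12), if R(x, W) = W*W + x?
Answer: 620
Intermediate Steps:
R(x, W) = x + W² (R(x, W) = W² + x = x + W²)
474 + R(2, 12) = 474 + (2 + 12²) = 474 + (2 + 144) = 474 + 146 = 620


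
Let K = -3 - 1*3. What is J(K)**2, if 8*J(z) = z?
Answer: 9/16 ≈ 0.56250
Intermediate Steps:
K = -6 (K = -3 - 3 = -6)
J(z) = z/8
J(K)**2 = ((1/8)*(-6))**2 = (-3/4)**2 = 9/16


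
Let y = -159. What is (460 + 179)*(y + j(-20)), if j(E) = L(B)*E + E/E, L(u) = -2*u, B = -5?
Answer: -228762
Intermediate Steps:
j(E) = 1 + 10*E (j(E) = (-2*(-5))*E + E/E = 10*E + 1 = 1 + 10*E)
(460 + 179)*(y + j(-20)) = (460 + 179)*(-159 + (1 + 10*(-20))) = 639*(-159 + (1 - 200)) = 639*(-159 - 199) = 639*(-358) = -228762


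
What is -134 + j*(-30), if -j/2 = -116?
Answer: -7094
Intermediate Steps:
j = 232 (j = -2*(-116) = 232)
-134 + j*(-30) = -134 + 232*(-30) = -134 - 6960 = -7094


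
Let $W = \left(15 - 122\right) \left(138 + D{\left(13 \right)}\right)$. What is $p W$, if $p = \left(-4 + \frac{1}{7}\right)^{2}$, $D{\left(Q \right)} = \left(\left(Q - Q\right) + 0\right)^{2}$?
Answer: $- \frac{10764414}{49} \approx -2.1968 \cdot 10^{5}$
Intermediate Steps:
$D{\left(Q \right)} = 0$ ($D{\left(Q \right)} = \left(0 + 0\right)^{2} = 0^{2} = 0$)
$p = \frac{729}{49}$ ($p = \left(-4 + \frac{1}{7}\right)^{2} = \left(- \frac{27}{7}\right)^{2} = \frac{729}{49} \approx 14.878$)
$W = -14766$ ($W = \left(15 - 122\right) \left(138 + 0\right) = \left(-107\right) 138 = -14766$)
$p W = \frac{729}{49} \left(-14766\right) = - \frac{10764414}{49}$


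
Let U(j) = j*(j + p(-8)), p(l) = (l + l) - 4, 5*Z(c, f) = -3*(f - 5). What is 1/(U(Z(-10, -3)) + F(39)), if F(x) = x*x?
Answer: 25/36201 ≈ 0.00069059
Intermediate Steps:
Z(c, f) = 3 - 3*f/5 (Z(c, f) = (-3*(f - 5))/5 = (-3*(-5 + f))/5 = (15 - 3*f)/5 = 3 - 3*f/5)
F(x) = x**2
p(l) = -4 + 2*l (p(l) = 2*l - 4 = -4 + 2*l)
U(j) = j*(-20 + j) (U(j) = j*(j + (-4 + 2*(-8))) = j*(j + (-4 - 16)) = j*(j - 20) = j*(-20 + j))
1/(U(Z(-10, -3)) + F(39)) = 1/((3 - 3/5*(-3))*(-20 + (3 - 3/5*(-3))) + 39**2) = 1/((3 + 9/5)*(-20 + (3 + 9/5)) + 1521) = 1/(24*(-20 + 24/5)/5 + 1521) = 1/((24/5)*(-76/5) + 1521) = 1/(-1824/25 + 1521) = 1/(36201/25) = 25/36201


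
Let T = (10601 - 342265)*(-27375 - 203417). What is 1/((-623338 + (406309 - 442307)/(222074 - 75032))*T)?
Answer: -73521/3507957023810615083136 ≈ -2.0958e-17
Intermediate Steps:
T = 76545397888 (T = -331664*(-230792) = 76545397888)
1/((-623338 + (406309 - 442307)/(222074 - 75032))*T) = 1/(-623338 + (406309 - 442307)/(222074 - 75032)*76545397888) = (1/76545397888)/(-623338 - 35998/147042) = (1/76545397888)/(-623338 - 35998*1/147042) = (1/76545397888)/(-623338 - 17999/73521) = (1/76545397888)/(-45828451097/73521) = -73521/45828451097*1/76545397888 = -73521/3507957023810615083136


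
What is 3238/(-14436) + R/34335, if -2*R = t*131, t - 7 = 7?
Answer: -109713/437090 ≈ -0.25101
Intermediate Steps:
t = 14 (t = 7 + 7 = 14)
R = -917 (R = -7*131 = -1/2*1834 = -917)
3238/(-14436) + R/34335 = 3238/(-14436) - 917/34335 = 3238*(-1/14436) - 917*1/34335 = -1619/7218 - 131/4905 = -109713/437090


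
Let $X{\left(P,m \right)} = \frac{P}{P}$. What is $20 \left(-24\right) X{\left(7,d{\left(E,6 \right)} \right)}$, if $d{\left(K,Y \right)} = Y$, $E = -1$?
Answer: $-480$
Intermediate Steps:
$X{\left(P,m \right)} = 1$
$20 \left(-24\right) X{\left(7,d{\left(E,6 \right)} \right)} = 20 \left(-24\right) 1 = \left(-480\right) 1 = -480$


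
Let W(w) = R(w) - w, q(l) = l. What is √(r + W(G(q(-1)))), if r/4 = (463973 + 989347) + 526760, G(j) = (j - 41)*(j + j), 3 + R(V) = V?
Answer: √7920317 ≈ 2814.3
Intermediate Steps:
R(V) = -3 + V
G(j) = 2*j*(-41 + j) (G(j) = (-41 + j)*(2*j) = 2*j*(-41 + j))
W(w) = -3 (W(w) = (-3 + w) - w = -3)
r = 7920320 (r = 4*((463973 + 989347) + 526760) = 4*(1453320 + 526760) = 4*1980080 = 7920320)
√(r + W(G(q(-1)))) = √(7920320 - 3) = √7920317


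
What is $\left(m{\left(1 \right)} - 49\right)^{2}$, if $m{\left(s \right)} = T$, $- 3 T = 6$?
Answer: $2601$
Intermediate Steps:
$T = -2$ ($T = \left(- \frac{1}{3}\right) 6 = -2$)
$m{\left(s \right)} = -2$
$\left(m{\left(1 \right)} - 49\right)^{2} = \left(-2 - 49\right)^{2} = \left(-51\right)^{2} = 2601$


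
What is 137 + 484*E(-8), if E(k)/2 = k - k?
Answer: 137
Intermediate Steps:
E(k) = 0 (E(k) = 2*(k - k) = 2*0 = 0)
137 + 484*E(-8) = 137 + 484*0 = 137 + 0 = 137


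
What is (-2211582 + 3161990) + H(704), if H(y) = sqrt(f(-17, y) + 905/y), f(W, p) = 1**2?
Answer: 950408 + sqrt(17699)/88 ≈ 9.5041e+5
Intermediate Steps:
f(W, p) = 1
H(y) = sqrt(1 + 905/y)
(-2211582 + 3161990) + H(704) = (-2211582 + 3161990) + sqrt((905 + 704)/704) = 950408 + sqrt((1/704)*1609) = 950408 + sqrt(1609/704) = 950408 + sqrt(17699)/88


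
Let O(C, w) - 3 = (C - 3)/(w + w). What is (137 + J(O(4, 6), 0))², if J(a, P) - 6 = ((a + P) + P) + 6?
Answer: 3330625/144 ≈ 23129.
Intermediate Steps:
O(C, w) = 3 + (-3 + C)/(2*w) (O(C, w) = 3 + (C - 3)/(w + w) = 3 + (-3 + C)/((2*w)) = 3 + (-3 + C)*(1/(2*w)) = 3 + (-3 + C)/(2*w))
J(a, P) = 12 + a + 2*P (J(a, P) = 6 + (((a + P) + P) + 6) = 6 + (((P + a) + P) + 6) = 6 + ((a + 2*P) + 6) = 6 + (6 + a + 2*P) = 12 + a + 2*P)
(137 + J(O(4, 6), 0))² = (137 + (12 + (½)*(-3 + 4 + 6*6)/6 + 2*0))² = (137 + (12 + (½)*(⅙)*(-3 + 4 + 36) + 0))² = (137 + (12 + (½)*(⅙)*37 + 0))² = (137 + (12 + 37/12 + 0))² = (137 + 181/12)² = (1825/12)² = 3330625/144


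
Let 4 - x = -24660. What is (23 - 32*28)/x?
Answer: -873/24664 ≈ -0.035396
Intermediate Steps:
x = 24664 (x = 4 - 1*(-24660) = 4 + 24660 = 24664)
(23 - 32*28)/x = (23 - 32*28)/24664 = (23 - 896)*(1/24664) = -873*1/24664 = -873/24664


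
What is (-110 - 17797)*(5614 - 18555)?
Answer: 231734487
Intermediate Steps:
(-110 - 17797)*(5614 - 18555) = -17907*(-12941) = 231734487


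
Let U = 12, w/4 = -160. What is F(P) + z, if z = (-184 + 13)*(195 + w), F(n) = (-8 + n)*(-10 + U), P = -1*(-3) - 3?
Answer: 76079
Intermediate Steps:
w = -640 (w = 4*(-160) = -640)
P = 0 (P = 3 - 3 = 0)
F(n) = -16 + 2*n (F(n) = (-8 + n)*(-10 + 12) = (-8 + n)*2 = -16 + 2*n)
z = 76095 (z = (-184 + 13)*(195 - 640) = -171*(-445) = 76095)
F(P) + z = (-16 + 2*0) + 76095 = (-16 + 0) + 76095 = -16 + 76095 = 76079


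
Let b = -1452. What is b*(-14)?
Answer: 20328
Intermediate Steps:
b*(-14) = -1452*(-14) = 20328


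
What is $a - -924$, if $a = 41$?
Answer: $965$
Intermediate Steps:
$a - -924 = 41 - -924 = 41 + 924 = 965$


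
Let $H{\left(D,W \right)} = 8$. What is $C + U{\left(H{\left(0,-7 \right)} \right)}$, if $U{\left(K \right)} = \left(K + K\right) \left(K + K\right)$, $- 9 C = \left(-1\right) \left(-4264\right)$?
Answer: $- \frac{1960}{9} \approx -217.78$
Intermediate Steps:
$C = - \frac{4264}{9}$ ($C = - \frac{\left(-1\right) \left(-4264\right)}{9} = \left(- \frac{1}{9}\right) 4264 = - \frac{4264}{9} \approx -473.78$)
$U{\left(K \right)} = 4 K^{2}$ ($U{\left(K \right)} = 2 K 2 K = 4 K^{2}$)
$C + U{\left(H{\left(0,-7 \right)} \right)} = - \frac{4264}{9} + 4 \cdot 8^{2} = - \frac{4264}{9} + 4 \cdot 64 = - \frac{4264}{9} + 256 = - \frac{1960}{9}$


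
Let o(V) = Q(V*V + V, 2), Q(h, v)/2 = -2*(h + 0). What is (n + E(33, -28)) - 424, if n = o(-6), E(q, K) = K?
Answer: -572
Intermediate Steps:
Q(h, v) = -4*h (Q(h, v) = 2*(-2*(h + 0)) = 2*(-2*h) = -4*h)
o(V) = -4*V - 4*V**2 (o(V) = -4*(V*V + V) = -4*(V**2 + V) = -4*(V + V**2) = -4*V - 4*V**2)
n = -120 (n = -4*(-6)*(1 - 6) = -4*(-6)*(-5) = -120)
(n + E(33, -28)) - 424 = (-120 - 28) - 424 = -148 - 424 = -572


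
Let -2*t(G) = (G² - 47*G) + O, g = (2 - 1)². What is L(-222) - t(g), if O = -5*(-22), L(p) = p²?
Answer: 49316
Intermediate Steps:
O = 110
g = 1 (g = 1² = 1)
t(G) = -55 - G²/2 + 47*G/2 (t(G) = -((G² - 47*G) + 110)/2 = -(110 + G² - 47*G)/2 = -55 - G²/2 + 47*G/2)
L(-222) - t(g) = (-222)² - (-55 - ½*1² + (47/2)*1) = 49284 - (-55 - ½*1 + 47/2) = 49284 - (-55 - ½ + 47/2) = 49284 - 1*(-32) = 49284 + 32 = 49316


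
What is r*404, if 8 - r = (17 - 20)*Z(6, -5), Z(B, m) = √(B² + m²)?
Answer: 3232 + 1212*√61 ≈ 12698.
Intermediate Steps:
r = 8 + 3*√61 (r = 8 - (17 - 20)*√(6² + (-5)²) = 8 - (-3)*√(36 + 25) = 8 - (-3)*√61 = 8 + 3*√61 ≈ 31.431)
r*404 = (8 + 3*√61)*404 = 3232 + 1212*√61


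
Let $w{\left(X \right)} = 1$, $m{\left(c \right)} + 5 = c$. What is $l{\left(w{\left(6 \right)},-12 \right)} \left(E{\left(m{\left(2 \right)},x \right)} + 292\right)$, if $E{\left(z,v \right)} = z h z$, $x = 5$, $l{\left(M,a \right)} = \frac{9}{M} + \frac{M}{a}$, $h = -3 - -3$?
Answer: $\frac{7811}{3} \approx 2603.7$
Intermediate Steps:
$m{\left(c \right)} = -5 + c$
$h = 0$ ($h = -3 + 3 = 0$)
$E{\left(z,v \right)} = 0$ ($E{\left(z,v \right)} = z 0 z = 0 z = 0$)
$l{\left(w{\left(6 \right)},-12 \right)} \left(E{\left(m{\left(2 \right)},x \right)} + 292\right) = \left(\frac{9}{1} + 1 \frac{1}{-12}\right) \left(0 + 292\right) = \left(9 \cdot 1 + 1 \left(- \frac{1}{12}\right)\right) 292 = \left(9 - \frac{1}{12}\right) 292 = \frac{107}{12} \cdot 292 = \frac{7811}{3}$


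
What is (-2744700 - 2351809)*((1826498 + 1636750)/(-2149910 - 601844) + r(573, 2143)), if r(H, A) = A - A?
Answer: 8825237300616/1375877 ≈ 6.4143e+6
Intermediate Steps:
r(H, A) = 0
(-2744700 - 2351809)*((1826498 + 1636750)/(-2149910 - 601844) + r(573, 2143)) = (-2744700 - 2351809)*((1826498 + 1636750)/(-2149910 - 601844) + 0) = -5096509*(3463248/(-2751754) + 0) = -5096509*(3463248*(-1/2751754) + 0) = -5096509*(-1731624/1375877 + 0) = -5096509*(-1731624/1375877) = 8825237300616/1375877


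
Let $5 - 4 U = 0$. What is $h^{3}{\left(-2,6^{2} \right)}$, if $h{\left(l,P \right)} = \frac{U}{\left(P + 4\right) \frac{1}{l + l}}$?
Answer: $- \frac{1}{512} \approx -0.0019531$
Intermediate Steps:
$U = \frac{5}{4}$ ($U = \frac{5}{4} - 0 = \frac{5}{4} + 0 = \frac{5}{4} \approx 1.25$)
$h{\left(l,P \right)} = \frac{5 l}{2 \left(4 + P\right)}$ ($h{\left(l,P \right)} = \frac{5}{4 \frac{P + 4}{l + l}} = \frac{5}{4 \frac{4 + P}{2 l}} = \frac{5 \frac{2 l}{4 + P}}{4} = \frac{5 l}{2 \left(4 + P\right)}$)
$h^{3}{\left(-2,6^{2} \right)} = \left(\frac{5}{2} \left(-2\right) \frac{1}{4 + 6^{2}}\right)^{3} = \left(\frac{5}{2} \left(-2\right) \frac{1}{4 + 36}\right)^{3} = \left(\frac{5}{2} \left(-2\right) \frac{1}{40}\right)^{3} = \left(- \frac{1}{8}\right)^{3} = - \frac{1}{512}$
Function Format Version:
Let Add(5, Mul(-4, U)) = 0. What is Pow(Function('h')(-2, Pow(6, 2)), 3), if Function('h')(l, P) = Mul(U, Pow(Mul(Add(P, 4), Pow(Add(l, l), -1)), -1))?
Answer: Rational(-1, 512) ≈ -0.0019531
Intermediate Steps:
U = Rational(5, 4) (U = Add(Rational(5, 4), Mul(Rational(-1, 4), 0)) = Add(Rational(5, 4), 0) = Rational(5, 4) ≈ 1.2500)
Function('h')(l, P) = Mul(Rational(5, 2), l, Pow(Add(4, P), -1)) (Function('h')(l, P) = Mul(Rational(5, 4), Pow(Mul(Add(P, 4), Pow(Add(l, l), -1)), -1)) = Mul(Rational(5, 4), Pow(Mul(Add(4, P), Pow(Mul(2, l), -1)), -1)) = Mul(Rational(5, 4), Pow(Mul(Add(4, P), Mul(Rational(1, 2), Pow(l, -1))), -1)) = Mul(Rational(5, 4), Pow(Mul(Rational(1, 2), Pow(l, -1), Add(4, P)), -1)) = Mul(Rational(5, 4), Mul(2, l, Pow(Add(4, P), -1))) = Mul(Rational(5, 2), l, Pow(Add(4, P), -1)))
Pow(Function('h')(-2, Pow(6, 2)), 3) = Pow(Mul(Rational(5, 2), -2, Pow(Add(4, Pow(6, 2)), -1)), 3) = Pow(Mul(Rational(5, 2), -2, Pow(Add(4, 36), -1)), 3) = Pow(Mul(Rational(5, 2), -2, Pow(40, -1)), 3) = Pow(Mul(Rational(5, 2), -2, Rational(1, 40)), 3) = Pow(Rational(-1, 8), 3) = Rational(-1, 512)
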